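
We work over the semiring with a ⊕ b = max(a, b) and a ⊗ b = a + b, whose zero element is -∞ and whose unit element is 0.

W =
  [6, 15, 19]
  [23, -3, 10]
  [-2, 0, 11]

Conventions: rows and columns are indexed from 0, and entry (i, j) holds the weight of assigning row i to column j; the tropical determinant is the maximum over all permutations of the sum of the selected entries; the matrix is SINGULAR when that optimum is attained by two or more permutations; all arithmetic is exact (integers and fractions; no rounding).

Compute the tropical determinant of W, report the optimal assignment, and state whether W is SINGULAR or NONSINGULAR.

σ = (0, 1, 2): 6 + (-3) + 11 = 14
σ = (0, 2, 1): 6 + 10 + 0 = 16
σ = (1, 0, 2): 15 + 23 + 11 = 49
σ = (1, 2, 0): 15 + 10 + (-2) = 23
σ = (2, 0, 1): 19 + 23 + 0 = 42
σ = (2, 1, 0): 19 + (-3) + (-2) = 14
Optimal value attained by: σ = (1, 0, 2).
Answer: det⊕(W) = 49; verdict: NONSINGULAR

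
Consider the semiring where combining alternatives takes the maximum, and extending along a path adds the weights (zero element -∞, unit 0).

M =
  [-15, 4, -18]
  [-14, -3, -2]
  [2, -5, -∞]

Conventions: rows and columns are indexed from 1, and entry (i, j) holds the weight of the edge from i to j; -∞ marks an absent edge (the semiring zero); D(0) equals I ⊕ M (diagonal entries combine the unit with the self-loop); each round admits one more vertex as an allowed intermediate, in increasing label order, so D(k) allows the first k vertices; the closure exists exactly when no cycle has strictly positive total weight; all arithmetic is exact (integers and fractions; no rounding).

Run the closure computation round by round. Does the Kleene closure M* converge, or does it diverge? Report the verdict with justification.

D(0):
  [0, 4, -18]
  [-14, 0, -2]
  [2, -5, 0]
D(1):
  [0, 4, -18]
  [-14, 0, -2]
  [2, 6, 0]
Detection: at round 2, diagonal entry (3, 3) turns strictly positive.
Key observation: the cycle 3->1->2->3 has total weight 2 + 4 + (-2), which is strictly positive.
Answer: DIVERGES — positive cycle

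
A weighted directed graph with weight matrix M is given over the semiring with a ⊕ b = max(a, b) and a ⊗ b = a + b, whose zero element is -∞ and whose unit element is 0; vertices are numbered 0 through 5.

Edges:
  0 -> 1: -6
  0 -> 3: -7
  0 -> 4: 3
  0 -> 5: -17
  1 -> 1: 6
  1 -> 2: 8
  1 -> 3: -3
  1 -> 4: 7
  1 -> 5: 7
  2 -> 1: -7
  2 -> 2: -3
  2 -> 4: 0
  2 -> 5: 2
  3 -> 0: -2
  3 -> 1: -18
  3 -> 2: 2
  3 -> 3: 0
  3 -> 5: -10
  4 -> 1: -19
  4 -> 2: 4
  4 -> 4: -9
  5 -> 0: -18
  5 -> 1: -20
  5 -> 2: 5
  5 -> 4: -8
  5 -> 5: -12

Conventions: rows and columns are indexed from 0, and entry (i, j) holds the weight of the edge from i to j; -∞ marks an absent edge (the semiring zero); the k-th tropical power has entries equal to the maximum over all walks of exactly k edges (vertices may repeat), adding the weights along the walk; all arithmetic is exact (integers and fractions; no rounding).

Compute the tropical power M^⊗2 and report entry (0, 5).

M^⊗2:
  [-9, 0, 7, -7, 1, 1]
  [-5, 12, 14, 3, 13, 13]
  [-16, -1, 7, -10, 0, 0]
  [-2, -5, 2, 0, 2, 4]
  [-∞, -3, 1, -22, 4, 6]
  [-30, -2, 2, -23, 5, 7]
Key observation: the optimum is the walk 0->1->5, with weight (-6) + 7 = 1.
Optimal value attained by: walk 0->1->5.
Answer: (M^⊗2)[0][5] = 1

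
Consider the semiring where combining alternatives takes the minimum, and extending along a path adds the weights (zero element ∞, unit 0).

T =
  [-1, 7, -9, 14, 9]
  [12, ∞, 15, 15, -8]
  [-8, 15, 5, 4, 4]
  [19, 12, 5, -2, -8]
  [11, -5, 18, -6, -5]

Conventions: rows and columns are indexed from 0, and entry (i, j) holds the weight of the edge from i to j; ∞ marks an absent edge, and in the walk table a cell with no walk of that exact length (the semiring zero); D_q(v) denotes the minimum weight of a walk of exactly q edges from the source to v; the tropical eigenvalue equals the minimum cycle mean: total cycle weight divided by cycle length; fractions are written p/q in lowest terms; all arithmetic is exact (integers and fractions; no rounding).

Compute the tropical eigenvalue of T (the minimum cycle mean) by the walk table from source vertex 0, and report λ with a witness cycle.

q=0: [0, ∞, ∞, ∞, ∞]
q=1: [-1, 7, -9, 14, 9]
q=2: [-17, 4, -10, -5, -5]
q=3: [-18, -10, -26, -11, -13]
q=4: [-34, -18, -27, -22, -22]
q=5: [-35, -27, -43, -28, -30]
Optimal cycle mean attained by: cycle 0->2->0, total (-9) + (-8), length 2.
Answer: λ = -17/2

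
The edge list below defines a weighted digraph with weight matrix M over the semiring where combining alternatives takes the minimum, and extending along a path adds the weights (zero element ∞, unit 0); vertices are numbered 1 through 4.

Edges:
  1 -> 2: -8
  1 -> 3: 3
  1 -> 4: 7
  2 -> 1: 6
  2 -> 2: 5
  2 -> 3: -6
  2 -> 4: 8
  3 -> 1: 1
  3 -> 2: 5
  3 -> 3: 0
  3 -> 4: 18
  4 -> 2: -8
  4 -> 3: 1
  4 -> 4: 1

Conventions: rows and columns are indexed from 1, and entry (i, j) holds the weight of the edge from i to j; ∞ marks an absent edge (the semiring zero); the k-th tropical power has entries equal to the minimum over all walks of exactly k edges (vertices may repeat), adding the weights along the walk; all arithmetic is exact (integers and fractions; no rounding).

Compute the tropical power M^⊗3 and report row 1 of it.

M^⊗2:
  [-2, -3, -14, 0]
  [-5, -2, -6, 9]
  [1, -7, -1, 8]
  [-2, -7, -14, 0]
M^⊗3:
  [-13, -10, -14, 1]
  [-5, -13, -8, 2]
  [-1, -7, -13, 1]
  [-13, -10, -14, 1]
Answer: row 1 of M^⊗3 = [-13, -10, -14, 1]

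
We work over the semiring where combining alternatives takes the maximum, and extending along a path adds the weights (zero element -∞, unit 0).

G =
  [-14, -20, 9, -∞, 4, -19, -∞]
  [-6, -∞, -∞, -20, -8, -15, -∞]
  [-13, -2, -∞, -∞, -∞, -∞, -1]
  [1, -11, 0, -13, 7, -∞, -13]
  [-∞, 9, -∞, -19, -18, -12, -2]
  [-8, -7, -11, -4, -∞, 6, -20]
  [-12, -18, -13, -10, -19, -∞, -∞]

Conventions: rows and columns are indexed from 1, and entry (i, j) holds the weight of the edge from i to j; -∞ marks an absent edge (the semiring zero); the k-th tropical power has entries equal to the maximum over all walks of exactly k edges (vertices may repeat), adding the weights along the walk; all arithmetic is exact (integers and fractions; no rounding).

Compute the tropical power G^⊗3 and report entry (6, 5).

G^⊗2:
  [-4, 13, -5, -15, -10, -8, 8]
  [-19, 1, 3, -19, -2, -9, -10]
  [-8, -19, -4, -11, -9, -17, -∞]
  [-12, 16, 10, -12, 5, -5, 5]
  [3, -9, -15, -11, 1, -6, -20]
  [-2, -1, 1, 2, 3, 12, -12]
  [-9, -10, -3, -23, -3, -31, -14]
G^⊗3:
  [7, -1, 5, -2, 5, -2, -6]
  [-5, 7, -10, -13, -7, -3, 2]
  [-10, 0, 1, -21, -4, -11, -5]
  [10, 14, -3, -4, 8, 1, 9]
  [-10, 10, 12, -10, 7, 0, -1]
  [4, 12, 7, 8, 9, 18, 1]
  [-16, 6, 0, -22, -5, -15, -4]
Key observation: the optimum is the walk 6->6->4->5, with weight 6 + (-4) + 7 = 9.
Optimal value attained by: walk 6->6->4->5.
Answer: (G^⊗3)[6][5] = 9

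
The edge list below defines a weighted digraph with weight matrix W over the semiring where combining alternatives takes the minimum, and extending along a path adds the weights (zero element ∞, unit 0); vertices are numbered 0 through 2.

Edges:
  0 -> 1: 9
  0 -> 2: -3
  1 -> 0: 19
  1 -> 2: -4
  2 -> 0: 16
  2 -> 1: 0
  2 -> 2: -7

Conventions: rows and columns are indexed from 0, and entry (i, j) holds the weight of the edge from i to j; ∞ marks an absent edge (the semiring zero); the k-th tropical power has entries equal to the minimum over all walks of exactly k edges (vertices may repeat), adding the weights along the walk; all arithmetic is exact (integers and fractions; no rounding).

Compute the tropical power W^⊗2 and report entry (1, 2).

W^⊗2:
  [13, -3, -10]
  [12, -4, -11]
  [9, -7, -14]
Key observation: the optimum is the walk 1->2->2, with weight (-4) + (-7) = -11.
Optimal value attained by: walk 1->2->2.
Answer: (W^⊗2)[1][2] = -11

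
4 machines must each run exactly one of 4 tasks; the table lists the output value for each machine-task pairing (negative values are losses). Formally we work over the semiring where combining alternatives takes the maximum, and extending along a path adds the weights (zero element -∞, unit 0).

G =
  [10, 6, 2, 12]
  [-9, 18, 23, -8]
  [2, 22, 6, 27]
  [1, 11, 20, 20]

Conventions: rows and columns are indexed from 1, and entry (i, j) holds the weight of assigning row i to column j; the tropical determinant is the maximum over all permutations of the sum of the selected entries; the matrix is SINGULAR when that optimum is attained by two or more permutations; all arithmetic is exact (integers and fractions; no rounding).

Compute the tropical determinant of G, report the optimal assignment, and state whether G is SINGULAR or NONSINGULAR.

σ = (1, 2, 3, 4): 10 + 18 + 6 + 20 = 54
σ = (1, 2, 4, 3): 10 + 18 + 27 + 20 = 75
σ = (1, 3, 2, 4): 10 + 23 + 22 + 20 = 75
σ = (1, 3, 4, 2): 10 + 23 + 27 + 11 = 71
σ = (1, 4, 2, 3): 10 + (-8) + 22 + 20 = 44
σ = (1, 4, 3, 2): 10 + (-8) + 6 + 11 = 19
σ = (2, 1, 3, 4): 6 + (-9) + 6 + 20 = 23
σ = (2, 1, 4, 3): 6 + (-9) + 27 + 20 = 44
σ = (2, 3, 1, 4): 6 + 23 + 2 + 20 = 51
σ = (2, 3, 4, 1): 6 + 23 + 27 + 1 = 57
σ = (2, 4, 1, 3): 6 + (-8) + 2 + 20 = 20
σ = (2, 4, 3, 1): 6 + (-8) + 6 + 1 = 5
σ = (3, 1, 2, 4): 2 + (-9) + 22 + 20 = 35
σ = (3, 1, 4, 2): 2 + (-9) + 27 + 11 = 31
σ = (3, 2, 1, 4): 2 + 18 + 2 + 20 = 42
σ = (3, 2, 4, 1): 2 + 18 + 27 + 1 = 48
σ = (3, 4, 1, 2): 2 + (-8) + 2 + 11 = 7
σ = (3, 4, 2, 1): 2 + (-8) + 22 + 1 = 17
σ = (4, 1, 2, 3): 12 + (-9) + 22 + 20 = 45
σ = (4, 1, 3, 2): 12 + (-9) + 6 + 11 = 20
σ = (4, 2, 1, 3): 12 + 18 + 2 + 20 = 52
σ = (4, 2, 3, 1): 12 + 18 + 6 + 1 = 37
σ = (4, 3, 1, 2): 12 + 23 + 2 + 11 = 48
σ = (4, 3, 2, 1): 12 + 23 + 22 + 1 = 58
Optimal value attained by: σ = (1, 2, 4, 3).
Answer: det⊕(G) = 75; verdict: SINGULAR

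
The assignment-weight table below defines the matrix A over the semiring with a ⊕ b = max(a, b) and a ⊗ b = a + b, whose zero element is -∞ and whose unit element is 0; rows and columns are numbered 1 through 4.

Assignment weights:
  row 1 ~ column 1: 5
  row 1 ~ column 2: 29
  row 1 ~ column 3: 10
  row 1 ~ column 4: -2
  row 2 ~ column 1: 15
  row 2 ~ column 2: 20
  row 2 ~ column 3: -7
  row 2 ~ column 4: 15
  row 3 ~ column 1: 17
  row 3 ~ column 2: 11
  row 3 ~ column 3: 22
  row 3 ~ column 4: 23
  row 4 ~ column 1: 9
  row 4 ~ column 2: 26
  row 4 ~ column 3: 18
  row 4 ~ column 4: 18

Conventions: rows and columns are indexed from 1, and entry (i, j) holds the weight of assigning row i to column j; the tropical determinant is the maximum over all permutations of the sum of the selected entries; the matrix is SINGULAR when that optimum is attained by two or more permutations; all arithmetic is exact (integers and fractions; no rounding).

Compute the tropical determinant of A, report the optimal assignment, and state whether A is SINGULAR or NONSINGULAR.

σ = (1, 2, 3, 4): 5 + 20 + 22 + 18 = 65
σ = (1, 2, 4, 3): 5 + 20 + 23 + 18 = 66
σ = (1, 3, 2, 4): 5 + (-7) + 11 + 18 = 27
σ = (1, 3, 4, 2): 5 + (-7) + 23 + 26 = 47
σ = (1, 4, 2, 3): 5 + 15 + 11 + 18 = 49
σ = (1, 4, 3, 2): 5 + 15 + 22 + 26 = 68
σ = (2, 1, 3, 4): 29 + 15 + 22 + 18 = 84
σ = (2, 1, 4, 3): 29 + 15 + 23 + 18 = 85
σ = (2, 3, 1, 4): 29 + (-7) + 17 + 18 = 57
σ = (2, 3, 4, 1): 29 + (-7) + 23 + 9 = 54
σ = (2, 4, 1, 3): 29 + 15 + 17 + 18 = 79
σ = (2, 4, 3, 1): 29 + 15 + 22 + 9 = 75
σ = (3, 1, 2, 4): 10 + 15 + 11 + 18 = 54
σ = (3, 1, 4, 2): 10 + 15 + 23 + 26 = 74
σ = (3, 2, 1, 4): 10 + 20 + 17 + 18 = 65
σ = (3, 2, 4, 1): 10 + 20 + 23 + 9 = 62
σ = (3, 4, 1, 2): 10 + 15 + 17 + 26 = 68
σ = (3, 4, 2, 1): 10 + 15 + 11 + 9 = 45
σ = (4, 1, 2, 3): (-2) + 15 + 11 + 18 = 42
σ = (4, 1, 3, 2): (-2) + 15 + 22 + 26 = 61
σ = (4, 2, 1, 3): (-2) + 20 + 17 + 18 = 53
σ = (4, 2, 3, 1): (-2) + 20 + 22 + 9 = 49
σ = (4, 3, 1, 2): (-2) + (-7) + 17 + 26 = 34
σ = (4, 3, 2, 1): (-2) + (-7) + 11 + 9 = 11
Optimal value attained by: σ = (2, 1, 4, 3).
Answer: det⊕(A) = 85; verdict: NONSINGULAR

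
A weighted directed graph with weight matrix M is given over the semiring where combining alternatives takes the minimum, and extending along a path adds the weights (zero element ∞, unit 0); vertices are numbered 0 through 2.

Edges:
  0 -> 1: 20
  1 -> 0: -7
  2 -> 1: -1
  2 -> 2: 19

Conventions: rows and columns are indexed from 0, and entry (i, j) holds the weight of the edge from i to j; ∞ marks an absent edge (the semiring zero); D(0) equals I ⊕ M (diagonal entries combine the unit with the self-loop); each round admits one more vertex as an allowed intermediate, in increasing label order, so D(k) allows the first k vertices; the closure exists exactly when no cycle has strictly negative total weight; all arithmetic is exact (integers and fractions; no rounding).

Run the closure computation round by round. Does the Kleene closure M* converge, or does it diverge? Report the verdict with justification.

D(0):
  [0, 20, ∞]
  [-7, 0, ∞]
  [∞, -1, 0]
D(1):
  [0, 20, ∞]
  [-7, 0, ∞]
  [∞, -1, 0]
D(2):
  [0, 20, ∞]
  [-7, 0, ∞]
  [-8, -1, 0]
D(3):
  [0, 20, ∞]
  [-7, 0, ∞]
  [-8, -1, 0]
Key observation: every diagonal entry stays at the unit through all rounds, so no improving cycle exists.
Answer: CONVERGES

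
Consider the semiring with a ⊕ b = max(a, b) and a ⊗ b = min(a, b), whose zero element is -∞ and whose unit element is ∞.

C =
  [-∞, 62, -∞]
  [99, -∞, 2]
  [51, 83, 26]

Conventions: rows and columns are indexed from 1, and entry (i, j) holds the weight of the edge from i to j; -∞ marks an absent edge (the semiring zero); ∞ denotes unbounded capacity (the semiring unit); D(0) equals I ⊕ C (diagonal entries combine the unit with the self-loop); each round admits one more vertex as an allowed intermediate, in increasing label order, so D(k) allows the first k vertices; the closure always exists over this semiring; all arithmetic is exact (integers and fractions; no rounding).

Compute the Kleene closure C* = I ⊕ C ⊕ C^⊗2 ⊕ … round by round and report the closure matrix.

D(0):
  [∞, 62, -∞]
  [99, ∞, 2]
  [51, 83, ∞]
D(1):
  [∞, 62, -∞]
  [99, ∞, 2]
  [51, 83, ∞]
D(2):
  [∞, 62, 2]
  [99, ∞, 2]
  [83, 83, ∞]
D(3):
  [∞, 62, 2]
  [99, ∞, 2]
  [83, 83, ∞]
Answer: C* = [[∞, 62, 2], [99, ∞, 2], [83, 83, ∞]]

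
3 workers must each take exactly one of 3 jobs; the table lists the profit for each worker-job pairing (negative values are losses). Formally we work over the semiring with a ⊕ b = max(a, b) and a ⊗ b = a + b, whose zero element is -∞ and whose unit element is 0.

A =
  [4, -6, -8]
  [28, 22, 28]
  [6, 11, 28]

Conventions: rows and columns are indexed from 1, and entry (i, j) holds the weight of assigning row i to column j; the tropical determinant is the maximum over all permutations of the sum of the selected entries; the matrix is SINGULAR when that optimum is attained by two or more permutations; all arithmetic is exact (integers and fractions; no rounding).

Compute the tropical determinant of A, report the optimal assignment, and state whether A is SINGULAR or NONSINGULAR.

σ = (1, 2, 3): 4 + 22 + 28 = 54
σ = (1, 3, 2): 4 + 28 + 11 = 43
σ = (2, 1, 3): (-6) + 28 + 28 = 50
σ = (2, 3, 1): (-6) + 28 + 6 = 28
σ = (3, 1, 2): (-8) + 28 + 11 = 31
σ = (3, 2, 1): (-8) + 22 + 6 = 20
Optimal value attained by: σ = (1, 2, 3).
Answer: det⊕(A) = 54; verdict: NONSINGULAR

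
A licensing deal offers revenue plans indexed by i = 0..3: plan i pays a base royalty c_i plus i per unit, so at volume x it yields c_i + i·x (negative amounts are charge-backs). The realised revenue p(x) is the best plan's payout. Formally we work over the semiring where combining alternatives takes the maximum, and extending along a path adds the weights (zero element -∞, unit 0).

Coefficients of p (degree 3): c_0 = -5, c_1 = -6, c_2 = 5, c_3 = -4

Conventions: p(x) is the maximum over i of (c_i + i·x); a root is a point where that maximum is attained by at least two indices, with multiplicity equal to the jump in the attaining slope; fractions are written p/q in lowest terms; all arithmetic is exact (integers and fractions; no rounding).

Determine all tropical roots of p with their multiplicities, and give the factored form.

hull edge (i=0, c=-5) to (i=2, c=5): slope 5, span 2
hull edge (i=2, c=5) to (i=3, c=-4): slope -9, span 1
Factored form: p(x) = -4 ⊗ (x ⊕ (-5)) ⊗ (x ⊕ (-5)) ⊗ (x ⊕ 9)
Answer: roots = -5 (mult 2), 9 (mult 1)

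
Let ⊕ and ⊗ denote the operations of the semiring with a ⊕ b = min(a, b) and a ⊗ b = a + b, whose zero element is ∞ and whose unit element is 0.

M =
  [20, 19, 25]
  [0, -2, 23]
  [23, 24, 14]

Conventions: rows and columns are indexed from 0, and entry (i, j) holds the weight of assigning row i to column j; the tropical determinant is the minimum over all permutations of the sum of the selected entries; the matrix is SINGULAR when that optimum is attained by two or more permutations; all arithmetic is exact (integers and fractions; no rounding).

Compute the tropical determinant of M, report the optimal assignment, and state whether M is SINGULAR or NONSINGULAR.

σ = (0, 1, 2): 20 + (-2) + 14 = 32
σ = (0, 2, 1): 20 + 23 + 24 = 67
σ = (1, 0, 2): 19 + 0 + 14 = 33
σ = (1, 2, 0): 19 + 23 + 23 = 65
σ = (2, 0, 1): 25 + 0 + 24 = 49
σ = (2, 1, 0): 25 + (-2) + 23 = 46
Optimal value attained by: σ = (0, 1, 2).
Answer: det⊕(M) = 32; verdict: NONSINGULAR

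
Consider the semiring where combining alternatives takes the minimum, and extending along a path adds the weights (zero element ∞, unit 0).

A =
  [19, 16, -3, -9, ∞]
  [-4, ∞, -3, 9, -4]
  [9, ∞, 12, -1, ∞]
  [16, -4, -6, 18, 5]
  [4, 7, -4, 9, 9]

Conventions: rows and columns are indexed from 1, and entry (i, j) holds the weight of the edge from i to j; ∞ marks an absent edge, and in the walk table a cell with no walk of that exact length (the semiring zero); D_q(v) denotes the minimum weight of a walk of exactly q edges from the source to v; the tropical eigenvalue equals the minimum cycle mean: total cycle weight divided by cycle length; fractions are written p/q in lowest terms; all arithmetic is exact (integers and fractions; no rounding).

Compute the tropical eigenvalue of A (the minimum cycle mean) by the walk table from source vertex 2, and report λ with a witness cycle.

q=0: [∞, 0, ∞, ∞, ∞]
q=1: [-4, ∞, -3, 9, -4]
q=2: [0, 3, -8, -13, 5]
q=3: [-1, -17, -19, -9, -8]
q=4: [-21, -13, -20, -20, -21]
q=5: [-17, -24, -26, -30, -17]
Optimal cycle mean attained by: cycle 1->4->2->1, total (-9) + (-4) + (-4), length 3.
Answer: λ = -17/3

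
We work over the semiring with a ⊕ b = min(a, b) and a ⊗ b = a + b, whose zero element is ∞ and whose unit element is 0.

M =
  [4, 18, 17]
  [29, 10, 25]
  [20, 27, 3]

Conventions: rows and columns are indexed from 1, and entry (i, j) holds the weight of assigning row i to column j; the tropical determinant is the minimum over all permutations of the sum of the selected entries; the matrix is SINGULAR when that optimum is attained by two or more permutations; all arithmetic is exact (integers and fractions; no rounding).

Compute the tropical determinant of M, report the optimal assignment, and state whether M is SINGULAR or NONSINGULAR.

σ = (1, 2, 3): 4 + 10 + 3 = 17
σ = (1, 3, 2): 4 + 25 + 27 = 56
σ = (2, 1, 3): 18 + 29 + 3 = 50
σ = (2, 3, 1): 18 + 25 + 20 = 63
σ = (3, 1, 2): 17 + 29 + 27 = 73
σ = (3, 2, 1): 17 + 10 + 20 = 47
Optimal value attained by: σ = (1, 2, 3).
Answer: det⊕(M) = 17; verdict: NONSINGULAR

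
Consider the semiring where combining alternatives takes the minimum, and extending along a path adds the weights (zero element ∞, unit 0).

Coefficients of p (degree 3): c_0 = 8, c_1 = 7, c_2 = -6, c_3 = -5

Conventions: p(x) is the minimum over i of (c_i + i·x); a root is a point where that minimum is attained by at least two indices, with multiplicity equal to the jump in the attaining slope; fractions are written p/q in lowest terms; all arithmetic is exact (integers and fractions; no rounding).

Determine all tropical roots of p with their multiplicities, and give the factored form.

hull edge (i=0, c=8) to (i=2, c=-6): slope -7, span 2
hull edge (i=2, c=-6) to (i=3, c=-5): slope 1, span 1
Factored form: p(x) = -5 ⊗ (x ⊕ (-1)) ⊗ (x ⊕ 7) ⊗ (x ⊕ 7)
Answer: roots = -1 (mult 1), 7 (mult 2)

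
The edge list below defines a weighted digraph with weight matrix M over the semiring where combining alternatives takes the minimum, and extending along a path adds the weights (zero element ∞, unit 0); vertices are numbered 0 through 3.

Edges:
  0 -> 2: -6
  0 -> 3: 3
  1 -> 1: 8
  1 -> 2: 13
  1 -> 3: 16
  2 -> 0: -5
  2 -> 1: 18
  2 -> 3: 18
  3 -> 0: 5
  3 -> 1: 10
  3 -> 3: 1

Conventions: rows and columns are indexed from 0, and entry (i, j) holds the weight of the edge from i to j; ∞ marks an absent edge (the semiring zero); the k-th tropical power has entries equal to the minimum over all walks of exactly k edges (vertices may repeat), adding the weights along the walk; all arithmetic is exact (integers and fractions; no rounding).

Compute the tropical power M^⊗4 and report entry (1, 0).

M^⊗2:
  [-11, 12, ∞, 4]
  [8, 16, 21, 17]
  [23, 26, -11, -2]
  [6, 11, -1, 2]
M^⊗3:
  [9, 14, -17, -8]
  [16, 24, 2, 11]
  [-16, 7, 17, -1]
  [-6, 12, 0, 3]
M^⊗4:
  [-22, 1, 3, -7]
  [-3, 20, 10, 12]
  [4, 9, -22, -13]
  [-5, 13, -12, -3]
Key observation: the optimum is the walk 1->2->0->2->0, with weight 13 + (-5) + (-6) + (-5) = -3.
Optimal value attained by: walk 1->2->0->2->0.
Answer: (M^⊗4)[1][0] = -3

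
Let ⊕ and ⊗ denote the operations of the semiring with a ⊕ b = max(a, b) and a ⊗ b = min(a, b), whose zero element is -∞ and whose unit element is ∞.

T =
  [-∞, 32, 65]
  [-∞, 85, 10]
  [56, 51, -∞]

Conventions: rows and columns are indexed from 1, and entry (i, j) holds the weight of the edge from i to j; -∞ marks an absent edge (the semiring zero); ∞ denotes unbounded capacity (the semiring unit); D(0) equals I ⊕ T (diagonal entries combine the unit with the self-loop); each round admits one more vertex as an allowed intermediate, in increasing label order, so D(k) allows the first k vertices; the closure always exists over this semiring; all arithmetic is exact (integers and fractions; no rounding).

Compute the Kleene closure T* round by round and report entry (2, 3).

D(0):
  [∞, 32, 65]
  [-∞, ∞, 10]
  [56, 51, ∞]
D(1):
  [∞, 32, 65]
  [-∞, ∞, 10]
  [56, 51, ∞]
D(2):
  [∞, 32, 65]
  [-∞, ∞, 10]
  [56, 51, ∞]
D(3):
  [∞, 51, 65]
  [10, ∞, 10]
  [56, 51, ∞]
Answer: T*[2][3] = 10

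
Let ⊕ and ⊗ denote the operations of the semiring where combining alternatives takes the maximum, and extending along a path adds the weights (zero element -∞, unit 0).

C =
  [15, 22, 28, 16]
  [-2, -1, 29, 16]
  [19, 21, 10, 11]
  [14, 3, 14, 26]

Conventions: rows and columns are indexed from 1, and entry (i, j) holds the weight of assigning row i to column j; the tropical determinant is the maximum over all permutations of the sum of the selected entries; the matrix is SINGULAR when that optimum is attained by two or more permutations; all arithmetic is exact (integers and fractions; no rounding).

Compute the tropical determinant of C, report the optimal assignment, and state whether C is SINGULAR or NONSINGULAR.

σ = (1, 2, 3, 4): 15 + (-1) + 10 + 26 = 50
σ = (1, 2, 4, 3): 15 + (-1) + 11 + 14 = 39
σ = (1, 3, 2, 4): 15 + 29 + 21 + 26 = 91
σ = (1, 3, 4, 2): 15 + 29 + 11 + 3 = 58
σ = (1, 4, 2, 3): 15 + 16 + 21 + 14 = 66
σ = (1, 4, 3, 2): 15 + 16 + 10 + 3 = 44
σ = (2, 1, 3, 4): 22 + (-2) + 10 + 26 = 56
σ = (2, 1, 4, 3): 22 + (-2) + 11 + 14 = 45
σ = (2, 3, 1, 4): 22 + 29 + 19 + 26 = 96
σ = (2, 3, 4, 1): 22 + 29 + 11 + 14 = 76
σ = (2, 4, 1, 3): 22 + 16 + 19 + 14 = 71
σ = (2, 4, 3, 1): 22 + 16 + 10 + 14 = 62
σ = (3, 1, 2, 4): 28 + (-2) + 21 + 26 = 73
σ = (3, 1, 4, 2): 28 + (-2) + 11 + 3 = 40
σ = (3, 2, 1, 4): 28 + (-1) + 19 + 26 = 72
σ = (3, 2, 4, 1): 28 + (-1) + 11 + 14 = 52
σ = (3, 4, 1, 2): 28 + 16 + 19 + 3 = 66
σ = (3, 4, 2, 1): 28 + 16 + 21 + 14 = 79
σ = (4, 1, 2, 3): 16 + (-2) + 21 + 14 = 49
σ = (4, 1, 3, 2): 16 + (-2) + 10 + 3 = 27
σ = (4, 2, 1, 3): 16 + (-1) + 19 + 14 = 48
σ = (4, 2, 3, 1): 16 + (-1) + 10 + 14 = 39
σ = (4, 3, 1, 2): 16 + 29 + 19 + 3 = 67
σ = (4, 3, 2, 1): 16 + 29 + 21 + 14 = 80
Optimal value attained by: σ = (2, 3, 1, 4).
Answer: det⊕(C) = 96; verdict: NONSINGULAR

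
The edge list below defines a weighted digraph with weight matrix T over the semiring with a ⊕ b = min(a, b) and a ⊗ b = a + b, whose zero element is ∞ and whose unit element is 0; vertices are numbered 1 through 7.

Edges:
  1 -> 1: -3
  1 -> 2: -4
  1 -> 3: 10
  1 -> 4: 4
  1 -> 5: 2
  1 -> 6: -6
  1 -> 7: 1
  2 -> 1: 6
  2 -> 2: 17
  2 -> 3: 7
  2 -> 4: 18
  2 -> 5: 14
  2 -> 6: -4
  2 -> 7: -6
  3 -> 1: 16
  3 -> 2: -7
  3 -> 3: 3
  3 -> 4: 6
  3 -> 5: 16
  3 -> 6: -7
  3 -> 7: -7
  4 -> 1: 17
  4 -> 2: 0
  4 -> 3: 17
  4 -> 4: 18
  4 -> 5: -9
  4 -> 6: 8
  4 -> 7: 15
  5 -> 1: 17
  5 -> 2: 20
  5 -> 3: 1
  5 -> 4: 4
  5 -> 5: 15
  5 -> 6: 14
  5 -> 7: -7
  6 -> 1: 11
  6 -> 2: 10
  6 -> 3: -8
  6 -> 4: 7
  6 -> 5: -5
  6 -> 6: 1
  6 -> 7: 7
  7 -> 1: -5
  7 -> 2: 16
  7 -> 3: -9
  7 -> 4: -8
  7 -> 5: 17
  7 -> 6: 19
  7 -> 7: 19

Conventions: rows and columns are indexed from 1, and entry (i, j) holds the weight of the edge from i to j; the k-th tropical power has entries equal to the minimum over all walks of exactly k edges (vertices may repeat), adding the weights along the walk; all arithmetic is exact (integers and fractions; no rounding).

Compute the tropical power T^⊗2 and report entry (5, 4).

T^⊗2:
  [-6, -7, -14, -7, -11, -9, -10]
  [-11, 0, -15, -14, -9, -3, 0]
  [-12, -4, -16, -15, -12, -11, -13]
  [6, 10, -8, -5, 3, -4, -16]
  [-12, -6, -16, -15, -5, -6, -6]
  [2, -15, -7, -2, -4, -15, -15]
  [-8, -16, -6, -3, -17, -16, -16]
Key observation: the optimum is the walk 5->7->4, with weight (-7) + (-8) = -15.
Optimal value attained by: walk 5->7->4.
Answer: (T^⊗2)[5][4] = -15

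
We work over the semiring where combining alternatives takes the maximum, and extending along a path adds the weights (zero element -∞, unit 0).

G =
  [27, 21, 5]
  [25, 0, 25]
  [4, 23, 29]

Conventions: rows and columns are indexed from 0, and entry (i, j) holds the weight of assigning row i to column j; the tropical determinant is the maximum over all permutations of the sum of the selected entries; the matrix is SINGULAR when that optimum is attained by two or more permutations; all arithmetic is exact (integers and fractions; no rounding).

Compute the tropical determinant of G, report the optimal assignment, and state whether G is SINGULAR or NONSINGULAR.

σ = (0, 1, 2): 27 + 0 + 29 = 56
σ = (0, 2, 1): 27 + 25 + 23 = 75
σ = (1, 0, 2): 21 + 25 + 29 = 75
σ = (1, 2, 0): 21 + 25 + 4 = 50
σ = (2, 0, 1): 5 + 25 + 23 = 53
σ = (2, 1, 0): 5 + 0 + 4 = 9
Optimal value attained by: σ = (0, 2, 1).
Answer: det⊕(G) = 75; verdict: SINGULAR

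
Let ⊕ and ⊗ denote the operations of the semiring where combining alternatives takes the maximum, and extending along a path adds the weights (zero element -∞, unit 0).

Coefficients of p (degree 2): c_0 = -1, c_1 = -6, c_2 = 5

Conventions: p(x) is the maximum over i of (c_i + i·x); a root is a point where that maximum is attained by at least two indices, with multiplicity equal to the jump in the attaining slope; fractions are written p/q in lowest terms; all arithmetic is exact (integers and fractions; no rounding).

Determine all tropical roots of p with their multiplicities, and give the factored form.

hull edge (i=0, c=-1) to (i=2, c=5): slope 3, span 2
Factored form: p(x) = 5 ⊗ (x ⊕ (-3)) ⊗ (x ⊕ (-3))
Answer: roots = -3 (mult 2)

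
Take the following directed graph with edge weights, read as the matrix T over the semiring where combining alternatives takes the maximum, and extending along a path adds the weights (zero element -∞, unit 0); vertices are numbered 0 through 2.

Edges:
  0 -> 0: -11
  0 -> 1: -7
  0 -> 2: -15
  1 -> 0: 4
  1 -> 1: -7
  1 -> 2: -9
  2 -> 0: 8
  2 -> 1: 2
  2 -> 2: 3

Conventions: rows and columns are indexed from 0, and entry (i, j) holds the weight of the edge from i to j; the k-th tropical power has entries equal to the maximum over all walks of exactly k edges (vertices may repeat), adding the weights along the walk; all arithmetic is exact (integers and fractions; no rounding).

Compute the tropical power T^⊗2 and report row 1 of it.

T^⊗2:
  [-3, -13, -12]
  [-1, -3, -6]
  [11, 5, 6]
Answer: row 1 of T^⊗2 = [-1, -3, -6]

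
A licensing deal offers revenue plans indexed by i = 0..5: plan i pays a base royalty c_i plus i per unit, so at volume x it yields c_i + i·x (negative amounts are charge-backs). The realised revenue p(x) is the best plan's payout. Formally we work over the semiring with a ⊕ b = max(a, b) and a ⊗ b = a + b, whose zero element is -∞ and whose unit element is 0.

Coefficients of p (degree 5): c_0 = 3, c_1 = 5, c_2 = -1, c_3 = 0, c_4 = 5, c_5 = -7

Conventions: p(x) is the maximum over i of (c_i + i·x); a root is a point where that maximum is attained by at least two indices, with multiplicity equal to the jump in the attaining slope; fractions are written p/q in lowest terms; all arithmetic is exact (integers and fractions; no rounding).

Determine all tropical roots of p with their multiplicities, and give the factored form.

hull edge (i=0, c=3) to (i=1, c=5): slope 2, span 1
hull edge (i=1, c=5) to (i=4, c=5): slope 0, span 3
hull edge (i=4, c=5) to (i=5, c=-7): slope -12, span 1
Factored form: p(x) = -7 ⊗ (x ⊕ (-2)) ⊗ (x ⊕ 0) ⊗ (x ⊕ 0) ⊗ (x ⊕ 0) ⊗ (x ⊕ 12)
Answer: roots = -2 (mult 1), 0 (mult 3), 12 (mult 1)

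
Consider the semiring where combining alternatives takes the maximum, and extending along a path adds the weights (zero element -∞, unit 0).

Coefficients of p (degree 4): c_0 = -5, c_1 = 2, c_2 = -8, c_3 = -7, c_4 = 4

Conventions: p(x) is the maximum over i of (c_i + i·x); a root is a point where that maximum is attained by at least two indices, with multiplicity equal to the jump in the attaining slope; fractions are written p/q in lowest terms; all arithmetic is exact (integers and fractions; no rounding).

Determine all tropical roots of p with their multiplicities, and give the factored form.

hull edge (i=0, c=-5) to (i=1, c=2): slope 7, span 1
hull edge (i=1, c=2) to (i=4, c=4): slope 2/3, span 3
Factored form: p(x) = 4 ⊗ (x ⊕ (-7)) ⊗ (x ⊕ (-2/3)) ⊗ (x ⊕ (-2/3)) ⊗ (x ⊕ (-2/3))
Answer: roots = -7 (mult 1), -2/3 (mult 3)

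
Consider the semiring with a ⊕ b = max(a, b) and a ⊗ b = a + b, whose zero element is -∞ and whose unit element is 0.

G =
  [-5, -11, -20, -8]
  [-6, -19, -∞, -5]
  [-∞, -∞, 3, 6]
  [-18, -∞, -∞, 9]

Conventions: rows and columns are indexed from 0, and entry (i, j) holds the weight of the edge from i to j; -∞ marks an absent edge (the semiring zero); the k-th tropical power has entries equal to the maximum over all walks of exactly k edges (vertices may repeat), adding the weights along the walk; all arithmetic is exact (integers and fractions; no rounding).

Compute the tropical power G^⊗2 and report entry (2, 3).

G^⊗2:
  [-10, -16, -17, 1]
  [-11, -17, -26, 4]
  [-12, -∞, 6, 15]
  [-9, -29, -38, 18]
Key observation: the optimum is the walk 2->3->3, with weight 6 + 9 = 15.
Optimal value attained by: walk 2->3->3.
Answer: (G^⊗2)[2][3] = 15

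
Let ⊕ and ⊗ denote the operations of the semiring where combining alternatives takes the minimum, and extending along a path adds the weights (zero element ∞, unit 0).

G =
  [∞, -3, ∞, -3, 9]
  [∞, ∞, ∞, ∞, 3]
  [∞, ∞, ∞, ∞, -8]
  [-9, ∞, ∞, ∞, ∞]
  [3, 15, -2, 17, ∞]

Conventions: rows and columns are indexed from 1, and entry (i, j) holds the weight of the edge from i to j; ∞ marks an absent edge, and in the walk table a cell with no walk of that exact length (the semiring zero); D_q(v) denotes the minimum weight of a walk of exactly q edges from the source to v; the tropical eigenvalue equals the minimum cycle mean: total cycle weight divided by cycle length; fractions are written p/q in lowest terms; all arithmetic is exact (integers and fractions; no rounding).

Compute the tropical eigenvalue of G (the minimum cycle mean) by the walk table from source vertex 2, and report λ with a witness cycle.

q=0: [∞, 0, ∞, ∞, ∞]
q=1: [∞, ∞, ∞, ∞, 3]
q=2: [6, 18, 1, 20, ∞]
q=3: [11, 3, ∞, 3, -7]
q=4: [-6, 8, -9, 8, 6]
q=5: [-1, -9, 4, -9, -17]
Optimal cycle mean attained by: cycle 1->4->1, total (-3) + (-9), length 2.
Answer: λ = -6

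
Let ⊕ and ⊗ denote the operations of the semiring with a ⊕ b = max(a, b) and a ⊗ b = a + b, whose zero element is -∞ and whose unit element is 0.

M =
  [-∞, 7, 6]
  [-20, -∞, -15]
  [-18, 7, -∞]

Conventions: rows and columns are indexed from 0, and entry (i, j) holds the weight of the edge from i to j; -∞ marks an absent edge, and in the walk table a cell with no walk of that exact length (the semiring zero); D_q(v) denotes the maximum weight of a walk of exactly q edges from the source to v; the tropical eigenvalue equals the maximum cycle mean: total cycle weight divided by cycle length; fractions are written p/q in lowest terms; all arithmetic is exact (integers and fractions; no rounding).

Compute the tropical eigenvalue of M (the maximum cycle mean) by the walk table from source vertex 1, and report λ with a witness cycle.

q=0: [-∞, 0, -∞]
q=1: [-20, -∞, -15]
q=2: [-33, -8, -14]
q=3: [-28, -7, -23]
Optimal cycle mean attained by: cycle 0->2->1->0, total 6 + 7 + (-20), length 3.
Answer: λ = -7/3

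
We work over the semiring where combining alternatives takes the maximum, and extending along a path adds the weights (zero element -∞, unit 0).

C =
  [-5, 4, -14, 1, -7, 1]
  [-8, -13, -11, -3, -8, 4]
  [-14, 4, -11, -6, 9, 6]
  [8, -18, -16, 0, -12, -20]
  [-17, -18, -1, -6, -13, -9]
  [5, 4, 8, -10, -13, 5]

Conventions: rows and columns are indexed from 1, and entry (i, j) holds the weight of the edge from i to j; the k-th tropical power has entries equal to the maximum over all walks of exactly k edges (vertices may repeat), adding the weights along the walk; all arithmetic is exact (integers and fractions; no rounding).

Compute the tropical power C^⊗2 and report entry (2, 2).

C^⊗2:
  [9, 5, 9, 1, -4, 8]
  [9, 8, 12, -3, -2, 9]
  [11, 10, 14, 3, -2, 11]
  [8, 12, -6, 9, 1, 9]
  [2, 3, -1, -6, 8, 5]
  [10, 12, 13, 6, 17, 14]
Key observation: the optimum is the walk 2->6->2, with weight 4 + 4 = 8.
Optimal value attained by: walk 2->6->2.
Answer: (C^⊗2)[2][2] = 8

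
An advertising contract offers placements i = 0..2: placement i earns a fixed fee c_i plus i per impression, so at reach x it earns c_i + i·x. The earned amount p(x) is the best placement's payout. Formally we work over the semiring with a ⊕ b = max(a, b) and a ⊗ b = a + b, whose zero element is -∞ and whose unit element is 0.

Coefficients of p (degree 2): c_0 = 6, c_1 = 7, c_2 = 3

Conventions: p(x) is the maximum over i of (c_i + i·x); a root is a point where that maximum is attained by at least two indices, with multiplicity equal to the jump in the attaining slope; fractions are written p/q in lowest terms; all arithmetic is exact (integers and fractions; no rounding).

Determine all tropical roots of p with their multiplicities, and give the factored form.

hull edge (i=0, c=6) to (i=1, c=7): slope 1, span 1
hull edge (i=1, c=7) to (i=2, c=3): slope -4, span 1
Factored form: p(x) = 3 ⊗ (x ⊕ (-1)) ⊗ (x ⊕ 4)
Answer: roots = -1 (mult 1), 4 (mult 1)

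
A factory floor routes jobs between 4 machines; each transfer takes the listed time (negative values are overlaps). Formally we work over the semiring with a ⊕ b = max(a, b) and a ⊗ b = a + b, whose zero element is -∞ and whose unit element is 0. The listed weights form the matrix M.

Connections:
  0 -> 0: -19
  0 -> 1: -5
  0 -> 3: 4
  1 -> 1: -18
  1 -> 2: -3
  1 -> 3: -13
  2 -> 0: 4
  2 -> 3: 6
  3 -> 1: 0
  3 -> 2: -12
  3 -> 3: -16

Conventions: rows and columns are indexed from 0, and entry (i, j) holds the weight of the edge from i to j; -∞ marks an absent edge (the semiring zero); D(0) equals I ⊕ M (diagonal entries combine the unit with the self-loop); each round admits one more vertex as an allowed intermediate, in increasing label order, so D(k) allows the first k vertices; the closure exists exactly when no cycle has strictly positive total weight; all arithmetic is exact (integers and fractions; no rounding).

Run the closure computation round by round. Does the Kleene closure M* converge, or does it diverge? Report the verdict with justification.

D(0):
  [0, -5, -∞, 4]
  [-∞, 0, -3, -13]
  [4, -∞, 0, 6]
  [-∞, 0, -12, 0]
D(1):
  [0, -5, -∞, 4]
  [-∞, 0, -3, -13]
  [4, -1, 0, 8]
  [-∞, 0, -12, 0]
D(2):
  [0, -5, -8, 4]
  [-∞, 0, -3, -13]
  [4, -1, 0, 8]
  [-∞, 0, -3, 0]
Detection: at round 3, diagonal entry (3, 3) turns strictly positive.
Key observation: the cycle 3->1->2->0->3 has total weight 0 + (-3) + 4 + 4, which is strictly positive.
Answer: DIVERGES — positive cycle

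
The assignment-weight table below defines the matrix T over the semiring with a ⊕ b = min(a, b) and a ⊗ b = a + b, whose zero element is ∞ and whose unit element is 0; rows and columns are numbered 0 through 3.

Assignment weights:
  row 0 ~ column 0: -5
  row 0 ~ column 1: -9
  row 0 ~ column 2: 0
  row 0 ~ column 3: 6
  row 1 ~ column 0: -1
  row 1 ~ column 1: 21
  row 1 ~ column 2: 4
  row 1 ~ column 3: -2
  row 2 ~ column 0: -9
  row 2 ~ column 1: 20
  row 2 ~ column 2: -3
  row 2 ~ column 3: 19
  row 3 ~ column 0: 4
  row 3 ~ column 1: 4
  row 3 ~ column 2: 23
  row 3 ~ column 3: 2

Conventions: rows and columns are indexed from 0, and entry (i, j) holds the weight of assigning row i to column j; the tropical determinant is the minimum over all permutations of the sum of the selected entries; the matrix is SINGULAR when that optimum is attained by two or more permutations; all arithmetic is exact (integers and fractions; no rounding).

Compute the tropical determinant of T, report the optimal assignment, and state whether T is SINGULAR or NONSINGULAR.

σ = (0, 1, 2, 3): (-5) + 21 + (-3) + 2 = 15
σ = (0, 1, 3, 2): (-5) + 21 + 19 + 23 = 58
σ = (0, 2, 1, 3): (-5) + 4 + 20 + 2 = 21
σ = (0, 2, 3, 1): (-5) + 4 + 19 + 4 = 22
σ = (0, 3, 1, 2): (-5) + (-2) + 20 + 23 = 36
σ = (0, 3, 2, 1): (-5) + (-2) + (-3) + 4 = -6
σ = (1, 0, 2, 3): (-9) + (-1) + (-3) + 2 = -11
σ = (1, 0, 3, 2): (-9) + (-1) + 19 + 23 = 32
σ = (1, 2, 0, 3): (-9) + 4 + (-9) + 2 = -12
σ = (1, 2, 3, 0): (-9) + 4 + 19 + 4 = 18
σ = (1, 3, 0, 2): (-9) + (-2) + (-9) + 23 = 3
σ = (1, 3, 2, 0): (-9) + (-2) + (-3) + 4 = -10
σ = (2, 0, 1, 3): 0 + (-1) + 20 + 2 = 21
σ = (2, 0, 3, 1): 0 + (-1) + 19 + 4 = 22
σ = (2, 1, 0, 3): 0 + 21 + (-9) + 2 = 14
σ = (2, 1, 3, 0): 0 + 21 + 19 + 4 = 44
σ = (2, 3, 0, 1): 0 + (-2) + (-9) + 4 = -7
σ = (2, 3, 1, 0): 0 + (-2) + 20 + 4 = 22
σ = (3, 0, 1, 2): 6 + (-1) + 20 + 23 = 48
σ = (3, 0, 2, 1): 6 + (-1) + (-3) + 4 = 6
σ = (3, 1, 0, 2): 6 + 21 + (-9) + 23 = 41
σ = (3, 1, 2, 0): 6 + 21 + (-3) + 4 = 28
σ = (3, 2, 0, 1): 6 + 4 + (-9) + 4 = 5
σ = (3, 2, 1, 0): 6 + 4 + 20 + 4 = 34
Optimal value attained by: σ = (1, 2, 0, 3).
Answer: det⊕(T) = -12; verdict: NONSINGULAR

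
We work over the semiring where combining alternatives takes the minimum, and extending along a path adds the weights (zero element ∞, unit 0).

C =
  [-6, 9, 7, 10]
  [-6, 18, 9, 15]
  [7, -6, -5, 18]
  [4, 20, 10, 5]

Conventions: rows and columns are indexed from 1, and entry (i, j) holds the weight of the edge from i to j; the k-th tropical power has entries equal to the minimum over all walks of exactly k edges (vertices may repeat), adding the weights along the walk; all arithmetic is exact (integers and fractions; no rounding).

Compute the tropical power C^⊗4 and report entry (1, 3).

C^⊗2:
  [-12, 1, 1, 4]
  [-12, 3, 1, 4]
  [-12, -11, -10, 9]
  [-2, 4, 5, 10]
C^⊗3:
  [-18, -5, -5, -2]
  [-18, -5, -5, -2]
  [-18, -16, -15, -2]
  [-8, -1, 0, 8]
C^⊗4:
  [-24, -11, -11, -8]
  [-24, -11, -11, -8]
  [-24, -21, -20, -8]
  [-14, -6, -5, 2]
Key observation: the optimum is the walk 1->1->1->1->3, with weight (-6) + (-6) + (-6) + 7 = -11.
Optimal value attained by: walk 1->1->1->1->3.
Answer: (C^⊗4)[1][3] = -11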